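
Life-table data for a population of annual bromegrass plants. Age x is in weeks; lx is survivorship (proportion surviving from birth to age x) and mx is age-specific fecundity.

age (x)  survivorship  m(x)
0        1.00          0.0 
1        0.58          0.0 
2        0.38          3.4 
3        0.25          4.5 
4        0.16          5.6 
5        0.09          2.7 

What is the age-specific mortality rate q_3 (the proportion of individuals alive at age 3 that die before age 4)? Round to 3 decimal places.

0.360

q_3 = (l_3 − l_4) / l_3 = (0.25 − 0.16) / 0.25
     = 0.09 / 0.25 = 0.36 → 0.360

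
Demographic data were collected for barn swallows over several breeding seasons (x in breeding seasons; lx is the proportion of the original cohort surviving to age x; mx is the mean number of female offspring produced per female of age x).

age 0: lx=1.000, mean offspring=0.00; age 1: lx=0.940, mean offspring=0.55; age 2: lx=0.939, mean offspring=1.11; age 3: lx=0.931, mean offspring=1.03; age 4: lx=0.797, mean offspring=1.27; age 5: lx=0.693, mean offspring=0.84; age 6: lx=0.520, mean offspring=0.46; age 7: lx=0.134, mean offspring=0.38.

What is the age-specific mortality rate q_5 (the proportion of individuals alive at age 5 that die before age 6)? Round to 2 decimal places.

0.25

q_5 = (l_5 − l_6) / l_5 = (0.693 − 0.52) / 0.693
     = 0.173 / 0.693 = 0.249639… → 0.25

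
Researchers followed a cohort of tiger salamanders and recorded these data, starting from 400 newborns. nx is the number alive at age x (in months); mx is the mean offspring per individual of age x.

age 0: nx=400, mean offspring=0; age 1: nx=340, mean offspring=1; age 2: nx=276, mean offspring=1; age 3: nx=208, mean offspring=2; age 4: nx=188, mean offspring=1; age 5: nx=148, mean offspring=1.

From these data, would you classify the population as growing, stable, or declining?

growing

lx = nx/n0 = nx/400: 1, 0.85, 0.69, 0.52, 0.47, 0.37
R0 = Σ lx·mx = 0 + 0.85 + 0.69 + 1.04 + 0.47 + 0.37 = 3.42
R0 > 1, so the population is growing.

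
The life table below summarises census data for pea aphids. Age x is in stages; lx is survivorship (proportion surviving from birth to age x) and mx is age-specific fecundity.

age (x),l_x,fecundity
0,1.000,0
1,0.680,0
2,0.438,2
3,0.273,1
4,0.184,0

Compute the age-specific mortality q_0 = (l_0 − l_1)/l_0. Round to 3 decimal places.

0.320

q_0 = (l_0 − l_1) / l_0 = (1 − 0.68) / 1
     = 0.32 / 1 = 0.32 → 0.320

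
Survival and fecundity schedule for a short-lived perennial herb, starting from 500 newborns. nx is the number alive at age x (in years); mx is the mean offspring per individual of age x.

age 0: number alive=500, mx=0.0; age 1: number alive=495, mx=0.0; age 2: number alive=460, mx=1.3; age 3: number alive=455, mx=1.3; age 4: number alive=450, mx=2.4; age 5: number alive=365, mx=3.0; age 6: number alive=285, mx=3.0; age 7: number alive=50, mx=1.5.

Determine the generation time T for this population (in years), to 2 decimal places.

lx = nx/n0 = nx/500: 1, 0.99, 0.92, 0.91, 0.9, 0.73, 0.57, 0.1
lx·mx: 0, 0, 1.196, 1.183, 2.16, 2.19, 1.71, 0.15 → R0 = 8.589
x·lx·mx: 0, 0, 2.392, 3.549, 8.64, 10.95, 10.26, 1.05 → Σ = 36.841
T = 36.841 / 8.589 = 4.289324… → 4.29

4.29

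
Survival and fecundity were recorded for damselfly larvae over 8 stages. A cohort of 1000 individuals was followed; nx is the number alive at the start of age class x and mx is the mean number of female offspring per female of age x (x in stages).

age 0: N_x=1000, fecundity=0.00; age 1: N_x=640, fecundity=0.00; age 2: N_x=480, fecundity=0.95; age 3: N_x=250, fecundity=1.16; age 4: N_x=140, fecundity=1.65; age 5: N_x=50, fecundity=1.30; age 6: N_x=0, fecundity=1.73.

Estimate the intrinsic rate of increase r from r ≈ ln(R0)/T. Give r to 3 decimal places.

lx = nx/n0 = nx/1000: 1, 0.64, 0.48, 0.25, 0.14, 0.05, 0
R0 = Σ lx·mx = 0 + 0 + 0.456 + 0.29 + 0.231 + 0.065 + 0 = 1.042
Σ x·lx·mx = 3.031; T = 3.031/1.042 = 2.90883…
r ≈ ln(R0)/T = ln(1.042)/2.90883… = 0.01414… → 0.014

0.014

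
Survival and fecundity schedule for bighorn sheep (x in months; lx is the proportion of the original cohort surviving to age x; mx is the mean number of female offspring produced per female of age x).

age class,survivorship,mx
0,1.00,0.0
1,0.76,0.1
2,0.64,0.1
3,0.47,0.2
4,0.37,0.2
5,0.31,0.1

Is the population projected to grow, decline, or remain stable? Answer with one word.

declining

R0 = Σ lx·mx = 0 + 0.076 + 0.064 + 0.094 + 0.074 + 0.031 = 0.339
R0 < 1, so the population is declining.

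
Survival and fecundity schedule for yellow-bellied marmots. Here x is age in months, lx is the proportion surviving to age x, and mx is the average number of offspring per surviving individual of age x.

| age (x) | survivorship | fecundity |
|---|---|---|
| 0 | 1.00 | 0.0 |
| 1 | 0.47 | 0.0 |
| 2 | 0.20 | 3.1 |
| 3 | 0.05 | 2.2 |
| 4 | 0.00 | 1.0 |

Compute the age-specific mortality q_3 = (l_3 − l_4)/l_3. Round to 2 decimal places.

q_3 = (l_3 − l_4) / l_3 = (0.05 − 0) / 0.05
     = 0.05 / 0.05 = 1 → 1.00

1.00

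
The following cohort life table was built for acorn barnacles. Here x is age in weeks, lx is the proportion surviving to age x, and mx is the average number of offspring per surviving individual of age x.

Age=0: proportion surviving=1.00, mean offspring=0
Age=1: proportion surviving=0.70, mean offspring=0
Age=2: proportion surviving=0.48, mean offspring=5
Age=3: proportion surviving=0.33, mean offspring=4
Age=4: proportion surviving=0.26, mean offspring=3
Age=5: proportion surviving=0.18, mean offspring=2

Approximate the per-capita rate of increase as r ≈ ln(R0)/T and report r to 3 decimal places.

R0 = Σ lx·mx = 0 + 0 + 2.4 + 1.32 + 0.78 + 0.36 = 4.86
Σ x·lx·mx = 13.68; T = 13.68/4.86 = 2.81481…
r ≈ ln(R0)/T = ln(4.86)/2.81481… = 0.56168… → 0.562

0.562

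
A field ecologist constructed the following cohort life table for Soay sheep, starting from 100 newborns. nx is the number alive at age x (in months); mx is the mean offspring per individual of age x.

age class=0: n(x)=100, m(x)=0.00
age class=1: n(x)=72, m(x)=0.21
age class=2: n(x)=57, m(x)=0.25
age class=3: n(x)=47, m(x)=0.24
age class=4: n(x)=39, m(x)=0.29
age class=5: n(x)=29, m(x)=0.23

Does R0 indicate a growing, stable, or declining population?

declining

lx = nx/n0 = nx/100: 1, 0.72, 0.57, 0.47, 0.39, 0.29
R0 = Σ lx·mx = 0 + 0.1512 + 0.1425 + 0.1128 + 0.1131 + 0.0667 = 0.5863
R0 < 1, so the population is declining.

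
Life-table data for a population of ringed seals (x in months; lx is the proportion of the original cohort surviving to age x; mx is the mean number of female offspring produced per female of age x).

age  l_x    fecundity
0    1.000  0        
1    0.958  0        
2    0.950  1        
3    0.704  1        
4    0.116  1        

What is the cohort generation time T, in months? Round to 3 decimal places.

lx·mx: 0, 0, 0.95, 0.704, 0.116 → R0 = 1.77
x·lx·mx: 0, 0, 1.9, 2.112, 0.464 → Σ = 4.476
T = 4.476 / 1.77 = 2.528814… → 2.529

2.529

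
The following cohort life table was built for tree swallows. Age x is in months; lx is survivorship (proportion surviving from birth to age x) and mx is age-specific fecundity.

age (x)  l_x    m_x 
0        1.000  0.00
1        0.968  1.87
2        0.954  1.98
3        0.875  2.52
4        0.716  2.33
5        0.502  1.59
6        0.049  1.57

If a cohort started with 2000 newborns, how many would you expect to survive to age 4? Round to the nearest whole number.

1432

Expected survivors = N0 · l_4 = 2000 × 0.716 = 1432 → 1432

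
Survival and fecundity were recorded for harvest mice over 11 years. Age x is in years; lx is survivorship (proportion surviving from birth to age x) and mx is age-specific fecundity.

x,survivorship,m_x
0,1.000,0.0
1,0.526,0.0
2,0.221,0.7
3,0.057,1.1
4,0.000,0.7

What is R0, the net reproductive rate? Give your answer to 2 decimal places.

lx·mx by age: 0, 0, 0.1547, 0.0627, 0
R0 = Σ lx·mx = 0.2174 → 0.22

0.22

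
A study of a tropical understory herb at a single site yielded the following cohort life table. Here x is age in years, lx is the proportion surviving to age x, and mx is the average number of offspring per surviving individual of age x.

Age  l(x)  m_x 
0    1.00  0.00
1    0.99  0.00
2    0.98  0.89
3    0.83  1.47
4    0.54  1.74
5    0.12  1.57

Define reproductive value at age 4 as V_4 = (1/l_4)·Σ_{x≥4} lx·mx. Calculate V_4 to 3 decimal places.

2.089

lx·mx for x ≥ 4: 0.9396, 0.1884 → sum = 1.128
V_4 = 1.128 / l_4 = 1.128 / 0.54 = 2.088889… → 2.089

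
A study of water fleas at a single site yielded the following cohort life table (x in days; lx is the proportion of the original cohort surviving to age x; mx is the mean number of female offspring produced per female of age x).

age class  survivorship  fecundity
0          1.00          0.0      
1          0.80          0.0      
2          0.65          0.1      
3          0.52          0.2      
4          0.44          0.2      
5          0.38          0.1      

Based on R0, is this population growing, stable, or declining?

declining

R0 = Σ lx·mx = 0 + 0 + 0.065 + 0.104 + 0.088 + 0.038 = 0.295
R0 < 1, so the population is declining.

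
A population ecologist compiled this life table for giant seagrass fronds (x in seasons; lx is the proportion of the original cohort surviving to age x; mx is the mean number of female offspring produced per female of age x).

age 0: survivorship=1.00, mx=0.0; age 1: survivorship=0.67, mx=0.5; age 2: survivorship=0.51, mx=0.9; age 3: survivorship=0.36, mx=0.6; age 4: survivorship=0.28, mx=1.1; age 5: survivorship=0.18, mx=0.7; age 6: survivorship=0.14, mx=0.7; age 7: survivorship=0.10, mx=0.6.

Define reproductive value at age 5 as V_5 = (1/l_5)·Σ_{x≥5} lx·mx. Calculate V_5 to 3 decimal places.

1.578

lx·mx for x ≥ 5: 0.126, 0.098, 0.06 → sum = 0.284
V_5 = 0.284 / l_5 = 0.284 / 0.18 = 1.577778… → 1.578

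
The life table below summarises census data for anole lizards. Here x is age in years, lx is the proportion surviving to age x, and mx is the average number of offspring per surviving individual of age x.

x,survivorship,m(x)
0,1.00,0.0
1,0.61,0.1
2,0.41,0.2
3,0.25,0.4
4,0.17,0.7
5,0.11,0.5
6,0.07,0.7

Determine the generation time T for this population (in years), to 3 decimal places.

3.369

lx·mx: 0, 0.061, 0.082, 0.1, 0.119, 0.055, 0.049 → R0 = 0.466
x·lx·mx: 0, 0.061, 0.164, 0.3, 0.476, 0.275, 0.294 → Σ = 1.57
T = 1.57 / 0.466 = 3.369099… → 3.369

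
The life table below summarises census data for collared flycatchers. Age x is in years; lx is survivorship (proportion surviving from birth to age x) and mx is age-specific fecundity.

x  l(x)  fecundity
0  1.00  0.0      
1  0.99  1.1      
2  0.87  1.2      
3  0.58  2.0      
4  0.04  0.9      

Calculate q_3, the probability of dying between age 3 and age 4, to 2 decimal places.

0.93

q_3 = (l_3 − l_4) / l_3 = (0.58 − 0.04) / 0.58
     = 0.54 / 0.58 = 0.931034… → 0.93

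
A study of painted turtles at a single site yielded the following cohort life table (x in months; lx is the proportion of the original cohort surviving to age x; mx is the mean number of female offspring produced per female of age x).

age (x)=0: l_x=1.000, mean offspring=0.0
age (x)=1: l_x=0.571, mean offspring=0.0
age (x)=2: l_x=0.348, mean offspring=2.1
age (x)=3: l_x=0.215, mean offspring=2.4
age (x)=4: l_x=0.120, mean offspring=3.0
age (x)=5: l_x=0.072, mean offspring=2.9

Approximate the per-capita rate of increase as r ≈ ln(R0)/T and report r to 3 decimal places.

R0 = Σ lx·mx = 0 + 0 + 0.7308 + 0.516 + 0.36 + 0.2088 = 1.8156
Σ x·lx·mx = 5.4936; T = 5.4936/1.8156 = 3.02578…
r ≈ ln(R0)/T = ln(1.8156)/3.02578… = 0.19711… → 0.197

0.197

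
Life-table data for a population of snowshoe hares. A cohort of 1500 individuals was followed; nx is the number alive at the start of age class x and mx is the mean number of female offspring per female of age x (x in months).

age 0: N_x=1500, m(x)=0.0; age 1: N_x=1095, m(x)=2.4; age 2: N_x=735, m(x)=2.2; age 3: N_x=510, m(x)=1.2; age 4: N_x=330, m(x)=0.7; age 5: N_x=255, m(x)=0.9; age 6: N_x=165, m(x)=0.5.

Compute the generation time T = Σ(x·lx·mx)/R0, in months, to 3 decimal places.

lx = nx/n0 = nx/1500: 1, 0.73, 0.49, 0.34, 0.22, 0.17, 0.11
lx·mx: 0, 1.752, 1.078, 0.408, 0.154, 0.153, 0.055 → R0 = 3.6
x·lx·mx: 0, 1.752, 2.156, 1.224, 0.616, 0.765, 0.33 → Σ = 6.843
T = 6.843 / 3.6 = 1.900833… → 1.901

1.901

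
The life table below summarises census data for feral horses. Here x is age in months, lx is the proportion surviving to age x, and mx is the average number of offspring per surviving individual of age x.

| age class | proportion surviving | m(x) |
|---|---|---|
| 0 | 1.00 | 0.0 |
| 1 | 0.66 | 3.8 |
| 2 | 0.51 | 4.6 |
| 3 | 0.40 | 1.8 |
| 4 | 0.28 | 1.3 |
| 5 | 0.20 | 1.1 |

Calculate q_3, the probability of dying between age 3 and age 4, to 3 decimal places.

0.300

q_3 = (l_3 − l_4) / l_3 = (0.4 − 0.28) / 0.4
     = 0.12 / 0.4 = 0.3 → 0.300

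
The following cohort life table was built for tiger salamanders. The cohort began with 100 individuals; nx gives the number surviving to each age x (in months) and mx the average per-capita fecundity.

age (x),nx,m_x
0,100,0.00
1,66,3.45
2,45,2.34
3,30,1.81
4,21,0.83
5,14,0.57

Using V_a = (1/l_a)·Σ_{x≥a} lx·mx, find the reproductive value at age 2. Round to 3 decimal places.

4.111

lx = nx/n0 = nx/100: 1, 0.66, 0.45, 0.3, 0.21, 0.14
lx·mx for x ≥ 2: 1.053, 0.543, 0.1743, 0.0798 → sum = 1.8501
V_2 = 1.8501 / l_2 = 1.8501 / 0.45 = 4.111333… → 4.111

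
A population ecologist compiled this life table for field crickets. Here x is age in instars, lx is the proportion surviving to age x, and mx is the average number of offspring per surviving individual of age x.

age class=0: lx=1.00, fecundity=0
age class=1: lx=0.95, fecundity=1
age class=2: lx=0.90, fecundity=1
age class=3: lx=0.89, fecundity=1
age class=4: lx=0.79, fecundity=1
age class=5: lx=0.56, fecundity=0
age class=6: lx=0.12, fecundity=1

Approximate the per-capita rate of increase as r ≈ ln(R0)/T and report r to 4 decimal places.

0.5081

R0 = Σ lx·mx = 0 + 0.95 + 0.9 + 0.89 + 0.79 + 0 + 0.12 = 3.65
Σ x·lx·mx = 9.3; T = 9.3/3.65 = 2.54795…
r ≈ ln(R0)/T = ln(3.65)/2.54795… = 0.508146… → 0.5081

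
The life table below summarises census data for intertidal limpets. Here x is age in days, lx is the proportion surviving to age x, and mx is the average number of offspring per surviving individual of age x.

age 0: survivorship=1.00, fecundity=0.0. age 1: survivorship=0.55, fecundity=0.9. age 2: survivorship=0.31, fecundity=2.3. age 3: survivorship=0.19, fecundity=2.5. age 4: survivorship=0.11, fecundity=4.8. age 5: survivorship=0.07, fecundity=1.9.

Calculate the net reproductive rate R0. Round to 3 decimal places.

lx·mx by age: 0, 0.495, 0.713, 0.475, 0.528, 0.133
R0 = Σ lx·mx = 2.344 → 2.344

2.344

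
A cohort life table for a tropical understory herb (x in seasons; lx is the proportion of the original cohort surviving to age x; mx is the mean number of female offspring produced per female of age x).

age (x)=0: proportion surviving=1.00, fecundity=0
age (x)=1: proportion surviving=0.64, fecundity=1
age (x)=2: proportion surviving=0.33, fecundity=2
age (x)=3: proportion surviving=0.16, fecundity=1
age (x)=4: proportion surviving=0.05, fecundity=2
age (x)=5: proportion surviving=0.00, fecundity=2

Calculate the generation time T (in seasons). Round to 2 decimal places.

lx·mx: 0, 0.64, 0.66, 0.16, 0.1, 0 → R0 = 1.56
x·lx·mx: 0, 0.64, 1.32, 0.48, 0.4, 0 → Σ = 2.84
T = 2.84 / 1.56 = 1.820513… → 1.82

1.82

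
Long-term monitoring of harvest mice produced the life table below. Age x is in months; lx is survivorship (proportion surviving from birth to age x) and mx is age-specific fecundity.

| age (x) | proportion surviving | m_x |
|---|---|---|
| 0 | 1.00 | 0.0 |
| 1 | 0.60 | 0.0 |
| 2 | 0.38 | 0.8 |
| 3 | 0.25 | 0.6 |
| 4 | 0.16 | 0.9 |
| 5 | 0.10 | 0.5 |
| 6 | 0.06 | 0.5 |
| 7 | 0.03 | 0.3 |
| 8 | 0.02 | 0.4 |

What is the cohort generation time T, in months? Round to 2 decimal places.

lx·mx: 0, 0, 0.304, 0.15, 0.144, 0.05, 0.03, 0.009, 0.008 → R0 = 0.695
x·lx·mx: 0, 0, 0.608, 0.45, 0.576, 0.25, 0.18, 0.063, 0.064 → Σ = 2.191
T = 2.191 / 0.695 = 3.152518… → 3.15

3.15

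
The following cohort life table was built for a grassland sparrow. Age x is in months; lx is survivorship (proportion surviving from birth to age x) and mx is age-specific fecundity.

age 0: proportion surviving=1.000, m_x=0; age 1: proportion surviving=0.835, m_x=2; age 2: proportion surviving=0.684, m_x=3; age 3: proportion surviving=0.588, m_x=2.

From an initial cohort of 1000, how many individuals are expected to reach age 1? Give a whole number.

Expected survivors = N0 · l_1 = 1000 × 0.835 = 835 → 835

835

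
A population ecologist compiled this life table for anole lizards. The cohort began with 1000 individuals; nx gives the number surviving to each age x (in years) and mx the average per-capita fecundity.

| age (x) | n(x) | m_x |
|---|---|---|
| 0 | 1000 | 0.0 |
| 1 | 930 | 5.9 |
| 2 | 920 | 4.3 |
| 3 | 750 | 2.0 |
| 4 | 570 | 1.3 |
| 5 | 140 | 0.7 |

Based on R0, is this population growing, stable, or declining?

growing

lx = nx/n0 = nx/1000: 1, 0.93, 0.92, 0.75, 0.57, 0.14
R0 = Σ lx·mx = 0 + 5.487 + 3.956 + 1.5 + 0.741 + 0.098 = 11.782
R0 > 1, so the population is growing.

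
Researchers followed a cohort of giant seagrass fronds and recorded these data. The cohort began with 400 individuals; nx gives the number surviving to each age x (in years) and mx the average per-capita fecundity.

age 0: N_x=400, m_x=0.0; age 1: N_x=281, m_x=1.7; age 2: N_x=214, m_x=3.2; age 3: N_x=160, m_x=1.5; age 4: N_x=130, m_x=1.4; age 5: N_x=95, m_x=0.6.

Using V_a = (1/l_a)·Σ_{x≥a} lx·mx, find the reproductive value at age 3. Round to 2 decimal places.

2.99

lx = nx/n0 = nx/400: 1, 0.7025, 0.535, 0.4, 0.325, 0.2375
lx·mx for x ≥ 3: 0.6, 0.455, 0.1425 → sum = 1.1975
V_3 = 1.1975 / l_3 = 1.1975 / 0.4 = 2.99375 → 2.99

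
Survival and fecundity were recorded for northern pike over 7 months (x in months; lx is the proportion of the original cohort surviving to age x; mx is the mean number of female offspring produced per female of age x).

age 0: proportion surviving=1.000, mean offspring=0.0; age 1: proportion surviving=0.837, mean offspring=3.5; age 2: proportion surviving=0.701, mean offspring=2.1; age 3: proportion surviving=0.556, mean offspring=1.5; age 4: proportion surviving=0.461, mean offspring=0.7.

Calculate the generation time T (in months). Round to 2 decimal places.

lx·mx: 0, 2.9295, 1.4721, 0.834, 0.3227 → R0 = 5.5583
x·lx·mx: 0, 2.9295, 2.9442, 2.502, 1.2908 → Σ = 9.6665
T = 9.6665 / 5.5583 = 1.739111… → 1.74

1.74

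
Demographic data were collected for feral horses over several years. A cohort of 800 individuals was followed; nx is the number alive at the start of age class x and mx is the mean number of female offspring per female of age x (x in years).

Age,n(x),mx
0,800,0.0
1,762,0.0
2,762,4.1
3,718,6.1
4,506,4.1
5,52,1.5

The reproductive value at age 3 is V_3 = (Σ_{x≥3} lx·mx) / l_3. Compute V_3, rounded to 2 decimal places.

lx = nx/n0 = nx/800: 1, 0.9525, 0.9525, 0.8975, 0.6325, 0.065
lx·mx for x ≥ 3: 5.47475, 2.59325, 0.0975 → sum = 8.1655
V_3 = 8.1655 / l_3 = 8.1655 / 0.8975 = 9.09805… → 9.10

9.10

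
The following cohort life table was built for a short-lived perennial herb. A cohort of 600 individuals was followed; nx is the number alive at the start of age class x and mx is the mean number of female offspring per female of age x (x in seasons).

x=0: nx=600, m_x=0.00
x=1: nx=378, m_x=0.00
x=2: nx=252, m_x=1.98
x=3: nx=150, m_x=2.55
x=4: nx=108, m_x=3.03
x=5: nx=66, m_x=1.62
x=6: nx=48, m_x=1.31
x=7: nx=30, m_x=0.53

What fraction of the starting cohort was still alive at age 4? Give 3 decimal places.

l_4 = n_4/n_0 = 108/600 = 0.18 → 0.180

0.180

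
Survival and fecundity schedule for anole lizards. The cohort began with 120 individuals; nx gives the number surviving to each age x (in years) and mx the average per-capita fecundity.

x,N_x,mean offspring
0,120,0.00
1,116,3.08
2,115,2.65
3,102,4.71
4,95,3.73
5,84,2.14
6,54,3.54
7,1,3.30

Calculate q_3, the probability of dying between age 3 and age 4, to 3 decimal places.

0.069

lx = nx/n0 = nx/120: 1, 0.96667…, 0.95833…, 0.85, 0.79167…, 0.7, 0.45, 0.00833…
q_3 = (l_3 − l_4) / l_3 = (0.85 − 0.791667…) / 0.85
     = 0.058333… / 0.85 = 0.068627… → 0.069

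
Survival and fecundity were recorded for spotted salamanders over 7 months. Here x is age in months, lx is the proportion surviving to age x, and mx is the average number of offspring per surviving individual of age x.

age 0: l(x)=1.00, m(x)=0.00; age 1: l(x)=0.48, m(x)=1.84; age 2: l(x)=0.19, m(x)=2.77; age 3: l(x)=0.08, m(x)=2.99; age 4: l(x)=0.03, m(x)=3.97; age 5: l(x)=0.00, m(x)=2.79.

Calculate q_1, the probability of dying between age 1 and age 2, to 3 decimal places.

q_1 = (l_1 − l_2) / l_1 = (0.48 − 0.19) / 0.48
     = 0.29 / 0.48 = 0.604167… → 0.604

0.604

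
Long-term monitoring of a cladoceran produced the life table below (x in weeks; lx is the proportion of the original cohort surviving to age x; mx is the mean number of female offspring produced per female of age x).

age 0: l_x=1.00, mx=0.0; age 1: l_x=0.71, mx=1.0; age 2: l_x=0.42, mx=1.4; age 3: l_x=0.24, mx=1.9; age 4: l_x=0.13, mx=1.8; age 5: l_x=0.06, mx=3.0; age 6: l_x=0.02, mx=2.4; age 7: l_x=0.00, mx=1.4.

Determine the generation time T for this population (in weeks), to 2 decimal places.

2.43

lx·mx: 0, 0.71, 0.588, 0.456, 0.234, 0.18, 0.048, 0 → R0 = 2.216
x·lx·mx: 0, 0.71, 1.176, 1.368, 0.936, 0.9, 0.288, 0 → Σ = 5.378
T = 5.378 / 2.216 = 2.426895… → 2.43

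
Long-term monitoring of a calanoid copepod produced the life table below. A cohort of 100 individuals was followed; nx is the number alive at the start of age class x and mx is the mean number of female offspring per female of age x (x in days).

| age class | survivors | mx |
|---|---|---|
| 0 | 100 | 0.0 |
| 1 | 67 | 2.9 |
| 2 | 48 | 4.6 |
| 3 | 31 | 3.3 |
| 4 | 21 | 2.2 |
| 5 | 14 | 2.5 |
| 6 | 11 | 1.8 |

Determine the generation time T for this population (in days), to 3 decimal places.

lx = nx/n0 = nx/100: 1, 0.67, 0.48, 0.31, 0.21, 0.14, 0.11
lx·mx: 0, 1.943, 2.208, 1.023, 0.462, 0.35, 0.198 → R0 = 6.184
x·lx·mx: 0, 1.943, 4.416, 3.069, 1.848, 1.75, 1.188 → Σ = 14.214
T = 14.214 / 6.184 = 2.298512… → 2.299

2.299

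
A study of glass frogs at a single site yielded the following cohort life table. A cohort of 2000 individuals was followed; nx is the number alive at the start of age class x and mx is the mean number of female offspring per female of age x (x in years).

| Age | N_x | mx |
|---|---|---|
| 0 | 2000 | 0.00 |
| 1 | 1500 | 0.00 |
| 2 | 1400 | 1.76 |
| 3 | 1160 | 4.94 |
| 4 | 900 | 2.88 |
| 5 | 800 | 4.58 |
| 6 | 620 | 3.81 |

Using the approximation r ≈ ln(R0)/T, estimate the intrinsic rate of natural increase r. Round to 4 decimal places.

lx = nx/n0 = nx/2000: 1, 0.75, 0.7, 0.58, 0.45, 0.4, 0.31
R0 = Σ lx·mx = 0 + 0 + 1.232 + 2.8652 + 1.296 + 1.832 + 1.1811 = 8.4063
Σ x·lx·mx = 32.4902; T = 32.4902/8.4063 = 3.86498…
r ≈ ln(R0)/T = ln(8.4063)/3.86498… = 0.550839… → 0.5508

0.5508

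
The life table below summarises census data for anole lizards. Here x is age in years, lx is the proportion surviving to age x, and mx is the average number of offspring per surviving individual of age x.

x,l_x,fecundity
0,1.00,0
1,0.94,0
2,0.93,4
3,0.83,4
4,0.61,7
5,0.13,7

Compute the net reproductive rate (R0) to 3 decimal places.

12.220

lx·mx by age: 0, 0, 3.72, 3.32, 4.27, 0.91
R0 = Σ lx·mx = 12.22 → 12.220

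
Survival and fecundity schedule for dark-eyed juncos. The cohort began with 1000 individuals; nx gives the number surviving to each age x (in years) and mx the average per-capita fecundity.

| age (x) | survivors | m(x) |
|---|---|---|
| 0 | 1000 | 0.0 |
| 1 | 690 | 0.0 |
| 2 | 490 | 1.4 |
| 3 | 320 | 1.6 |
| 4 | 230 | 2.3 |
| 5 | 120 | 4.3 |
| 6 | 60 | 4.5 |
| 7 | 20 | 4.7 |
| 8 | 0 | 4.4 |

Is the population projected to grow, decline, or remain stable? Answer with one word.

lx = nx/n0 = nx/1000: 1, 0.69, 0.49, 0.32, 0.23, 0.12, 0.06, 0.02, 0
R0 = Σ lx·mx = 0 + 0 + 0.686 + 0.512 + 0.529 + 0.516 + 0.27 + 0.094 + 0 = 2.607
R0 > 1, so the population is growing.

growing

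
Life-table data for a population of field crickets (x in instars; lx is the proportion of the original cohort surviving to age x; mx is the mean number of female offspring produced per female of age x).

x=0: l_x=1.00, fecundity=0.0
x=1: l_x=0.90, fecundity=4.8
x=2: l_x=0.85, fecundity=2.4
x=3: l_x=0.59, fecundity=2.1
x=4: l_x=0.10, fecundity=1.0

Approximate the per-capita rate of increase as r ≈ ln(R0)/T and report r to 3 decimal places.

1.255

R0 = Σ lx·mx = 0 + 4.32 + 2.04 + 1.239 + 0.1 = 7.699
Σ x·lx·mx = 12.517; T = 12.517/7.699 = 1.6258…
r ≈ ln(R0)/T = ln(7.699)/1.6258… = 1.25544… → 1.255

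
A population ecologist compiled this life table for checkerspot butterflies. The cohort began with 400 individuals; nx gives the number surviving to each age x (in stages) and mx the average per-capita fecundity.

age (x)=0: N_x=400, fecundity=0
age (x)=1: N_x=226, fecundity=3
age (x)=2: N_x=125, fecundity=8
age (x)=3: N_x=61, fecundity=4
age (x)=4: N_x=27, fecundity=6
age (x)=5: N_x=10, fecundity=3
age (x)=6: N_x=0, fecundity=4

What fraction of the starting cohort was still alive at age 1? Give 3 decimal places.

l_1 = n_1/n_0 = 226/400 = 0.565 → 0.565

0.565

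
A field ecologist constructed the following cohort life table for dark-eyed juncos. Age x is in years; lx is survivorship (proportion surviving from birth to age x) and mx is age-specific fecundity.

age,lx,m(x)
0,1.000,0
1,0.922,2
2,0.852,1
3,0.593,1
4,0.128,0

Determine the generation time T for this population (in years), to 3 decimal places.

1.620

lx·mx: 0, 1.844, 0.852, 0.593, 0 → R0 = 3.289
x·lx·mx: 0, 1.844, 1.704, 1.779, 0 → Σ = 5.327
T = 5.327 / 3.289 = 1.619641… → 1.620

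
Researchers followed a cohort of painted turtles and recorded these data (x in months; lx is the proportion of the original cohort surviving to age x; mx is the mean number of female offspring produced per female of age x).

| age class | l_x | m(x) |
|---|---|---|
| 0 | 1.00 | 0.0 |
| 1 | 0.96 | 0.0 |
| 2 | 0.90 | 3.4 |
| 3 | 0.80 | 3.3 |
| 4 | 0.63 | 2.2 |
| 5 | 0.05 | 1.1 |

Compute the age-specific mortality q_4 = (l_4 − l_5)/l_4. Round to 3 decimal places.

0.921

q_4 = (l_4 − l_5) / l_4 = (0.63 − 0.05) / 0.63
     = 0.58 / 0.63 = 0.920635… → 0.921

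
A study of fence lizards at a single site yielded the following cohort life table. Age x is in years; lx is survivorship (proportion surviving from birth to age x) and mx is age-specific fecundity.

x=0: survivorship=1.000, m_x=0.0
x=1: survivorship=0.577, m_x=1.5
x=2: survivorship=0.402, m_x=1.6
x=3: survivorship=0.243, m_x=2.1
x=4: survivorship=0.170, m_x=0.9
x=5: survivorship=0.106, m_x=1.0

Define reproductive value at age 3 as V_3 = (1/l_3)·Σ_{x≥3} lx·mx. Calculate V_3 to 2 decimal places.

lx·mx for x ≥ 3: 0.5103, 0.153, 0.106 → sum = 0.7693
V_3 = 0.7693 / l_3 = 0.7693 / 0.243 = 3.165844… → 3.17

3.17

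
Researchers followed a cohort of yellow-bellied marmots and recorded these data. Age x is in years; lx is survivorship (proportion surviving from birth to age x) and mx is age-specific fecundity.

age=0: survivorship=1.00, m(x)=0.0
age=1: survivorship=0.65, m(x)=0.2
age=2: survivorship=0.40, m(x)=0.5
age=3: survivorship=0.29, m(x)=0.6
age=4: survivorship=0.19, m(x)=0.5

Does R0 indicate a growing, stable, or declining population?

R0 = Σ lx·mx = 0 + 0.13 + 0.2 + 0.174 + 0.095 = 0.599
R0 < 1, so the population is declining.

declining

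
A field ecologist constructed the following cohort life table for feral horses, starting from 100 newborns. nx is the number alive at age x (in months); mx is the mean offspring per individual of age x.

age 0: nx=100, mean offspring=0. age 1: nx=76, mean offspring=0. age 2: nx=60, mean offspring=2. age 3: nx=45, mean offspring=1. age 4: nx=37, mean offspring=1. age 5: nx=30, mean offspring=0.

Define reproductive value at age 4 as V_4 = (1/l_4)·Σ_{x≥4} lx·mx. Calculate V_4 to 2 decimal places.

1.00

lx = nx/n0 = nx/100: 1, 0.76, 0.6, 0.45, 0.37, 0.3
lx·mx for x ≥ 4: 0.37, 0 → sum = 0.37
V_4 = 0.37 / l_4 = 0.37 / 0.37 = 1 → 1.00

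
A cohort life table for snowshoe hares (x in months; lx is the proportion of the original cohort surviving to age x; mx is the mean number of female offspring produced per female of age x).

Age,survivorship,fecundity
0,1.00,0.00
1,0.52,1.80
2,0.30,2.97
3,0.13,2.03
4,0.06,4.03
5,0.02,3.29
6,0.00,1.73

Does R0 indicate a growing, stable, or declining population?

growing

R0 = Σ lx·mx = 0 + 0.936 + 0.891 + 0.2639 + 0.2418 + 0.0658 + 0 = 2.3985
R0 > 1, so the population is growing.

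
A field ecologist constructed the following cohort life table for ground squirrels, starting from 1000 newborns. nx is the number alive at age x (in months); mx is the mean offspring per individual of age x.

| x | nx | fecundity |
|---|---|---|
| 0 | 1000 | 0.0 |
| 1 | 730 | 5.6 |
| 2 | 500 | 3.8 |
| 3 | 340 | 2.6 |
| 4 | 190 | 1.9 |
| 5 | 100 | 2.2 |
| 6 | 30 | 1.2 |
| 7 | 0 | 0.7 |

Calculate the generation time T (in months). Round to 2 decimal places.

lx = nx/n0 = nx/1000: 1, 0.73, 0.5, 0.34, 0.19, 0.1, 0.03, 0
lx·mx: 0, 4.088, 1.9, 0.884, 0.361, 0.22, 0.036, 0 → R0 = 7.489
x·lx·mx: 0, 4.088, 3.8, 2.652, 1.444, 1.1, 0.216, 0 → Σ = 13.3
T = 13.3 / 7.489 = 1.775938… → 1.78

1.78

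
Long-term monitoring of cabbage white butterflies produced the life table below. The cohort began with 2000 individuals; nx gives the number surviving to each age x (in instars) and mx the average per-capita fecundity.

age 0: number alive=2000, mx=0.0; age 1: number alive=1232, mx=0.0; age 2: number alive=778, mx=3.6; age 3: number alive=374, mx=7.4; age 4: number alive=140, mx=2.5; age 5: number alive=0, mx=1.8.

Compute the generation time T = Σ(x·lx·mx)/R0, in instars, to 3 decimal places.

2.586

lx = nx/n0 = nx/2000: 1, 0.616, 0.389, 0.187, 0.07, 0
lx·mx: 0, 0, 1.4004, 1.3838, 0.175, 0 → R0 = 2.9592
x·lx·mx: 0, 0, 2.8008, 4.1514, 0.7, 0 → Σ = 7.6522
T = 7.6522 / 2.9592 = 2.585902… → 2.586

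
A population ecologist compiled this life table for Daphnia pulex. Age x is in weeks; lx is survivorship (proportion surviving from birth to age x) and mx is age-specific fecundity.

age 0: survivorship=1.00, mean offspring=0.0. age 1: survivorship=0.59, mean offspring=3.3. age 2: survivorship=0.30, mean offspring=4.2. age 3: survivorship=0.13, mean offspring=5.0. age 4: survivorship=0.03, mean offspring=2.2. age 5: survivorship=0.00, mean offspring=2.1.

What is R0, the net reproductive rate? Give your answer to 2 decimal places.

lx·mx by age: 0, 1.947, 1.26, 0.65, 0.066, 0
R0 = Σ lx·mx = 3.923 → 3.92

3.92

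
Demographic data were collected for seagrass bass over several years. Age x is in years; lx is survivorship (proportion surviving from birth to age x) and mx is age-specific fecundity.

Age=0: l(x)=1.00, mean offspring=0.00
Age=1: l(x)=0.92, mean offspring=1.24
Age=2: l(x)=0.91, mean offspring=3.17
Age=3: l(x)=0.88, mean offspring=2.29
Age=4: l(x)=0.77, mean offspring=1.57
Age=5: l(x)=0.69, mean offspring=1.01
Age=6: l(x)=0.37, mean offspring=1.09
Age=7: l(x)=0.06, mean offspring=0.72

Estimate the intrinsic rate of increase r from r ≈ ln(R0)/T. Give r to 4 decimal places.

0.7440

R0 = Σ lx·mx = 0 + 1.1408 + 2.8847 + 2.0152 + 1.2089 + 0.6969 + 0.4033 + 0.0432 = 8.393
Σ x·lx·mx = 23.9981; T = 23.9981/8.393 = 2.8593…
r ≈ ln(R0)/T = ln(8.393)/2.8593… = 0.744028… → 0.7440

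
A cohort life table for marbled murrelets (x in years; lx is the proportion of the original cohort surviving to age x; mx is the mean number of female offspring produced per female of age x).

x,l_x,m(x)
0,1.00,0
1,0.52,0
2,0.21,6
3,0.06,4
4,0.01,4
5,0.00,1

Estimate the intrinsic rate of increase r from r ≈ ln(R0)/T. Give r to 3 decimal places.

R0 = Σ lx·mx = 0 + 0 + 1.26 + 0.24 + 0.04 + 0 = 1.54
Σ x·lx·mx = 3.4; T = 3.4/1.54 = 2.20779…
r ≈ ln(R0)/T = ln(1.54)/2.20779… = 0.19557… → 0.196

0.196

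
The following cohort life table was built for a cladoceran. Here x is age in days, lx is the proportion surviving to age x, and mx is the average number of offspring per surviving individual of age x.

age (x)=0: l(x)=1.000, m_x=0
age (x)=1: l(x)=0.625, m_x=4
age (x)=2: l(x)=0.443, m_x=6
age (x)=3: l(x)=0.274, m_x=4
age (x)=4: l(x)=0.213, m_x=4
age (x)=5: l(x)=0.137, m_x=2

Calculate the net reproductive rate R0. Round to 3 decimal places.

7.380

lx·mx by age: 0, 2.5, 2.658, 1.096, 0.852, 0.274
R0 = Σ lx·mx = 7.38 → 7.380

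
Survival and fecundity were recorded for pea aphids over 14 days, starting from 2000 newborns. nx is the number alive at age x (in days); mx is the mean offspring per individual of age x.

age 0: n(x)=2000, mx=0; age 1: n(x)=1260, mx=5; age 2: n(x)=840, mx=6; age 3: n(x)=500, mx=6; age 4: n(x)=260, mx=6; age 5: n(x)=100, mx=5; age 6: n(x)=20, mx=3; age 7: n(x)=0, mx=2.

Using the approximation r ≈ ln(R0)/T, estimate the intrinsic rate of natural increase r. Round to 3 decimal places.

lx = nx/n0 = nx/2000: 1, 0.63, 0.42, 0.25, 0.13, 0.05, 0.01, 0
R0 = Σ lx·mx = 0 + 3.15 + 2.52 + 1.5 + 0.78 + 0.25 + 0.03 + 0 = 8.23
Σ x·lx·mx = 17.24; T = 17.24/8.23 = 2.09478…
r ≈ ln(R0)/T = ln(8.23)/2.09478… = 1.00621… → 1.006

1.006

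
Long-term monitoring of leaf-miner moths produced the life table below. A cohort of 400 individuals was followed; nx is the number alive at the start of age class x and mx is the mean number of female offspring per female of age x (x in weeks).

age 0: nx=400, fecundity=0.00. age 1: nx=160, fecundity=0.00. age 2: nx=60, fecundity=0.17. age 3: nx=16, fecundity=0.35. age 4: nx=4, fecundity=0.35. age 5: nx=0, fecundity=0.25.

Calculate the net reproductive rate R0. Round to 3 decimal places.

lx = nx/n0 = nx/400: 1, 0.4, 0.15, 0.04, 0.01, 0
lx·mx by age: 0, 0, 0.0255, 0.014, 0.0035, 0
R0 = Σ lx·mx = 0.043 → 0.043

0.043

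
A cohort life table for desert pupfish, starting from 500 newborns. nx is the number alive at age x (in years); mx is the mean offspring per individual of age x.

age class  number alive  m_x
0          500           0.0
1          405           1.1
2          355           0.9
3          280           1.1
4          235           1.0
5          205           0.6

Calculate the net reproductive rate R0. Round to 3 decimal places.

2.862

lx = nx/n0 = nx/500: 1, 0.81, 0.71, 0.56, 0.47, 0.41
lx·mx by age: 0, 0.891, 0.639, 0.616, 0.47, 0.246
R0 = Σ lx·mx = 2.862 → 2.862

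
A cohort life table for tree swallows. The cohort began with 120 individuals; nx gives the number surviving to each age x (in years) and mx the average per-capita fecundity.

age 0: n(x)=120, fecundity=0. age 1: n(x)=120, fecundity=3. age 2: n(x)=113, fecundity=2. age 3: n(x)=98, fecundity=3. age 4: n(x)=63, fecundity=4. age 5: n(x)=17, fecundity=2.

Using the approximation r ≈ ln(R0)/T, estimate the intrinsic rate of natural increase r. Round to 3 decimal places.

0.923

lx = nx/n0 = nx/120: 1, 1, 0.94167…, 0.81667…, 0.525, 0.14167…
R0 = Σ lx·mx = 0 + 3 + 1.88333… + 2.45… + 2.1 + 0.28333… = 9.716667…
Σ x·lx·mx = 23.933333…; T = 23.933333…/9.716667… = 2.46312…
r ≈ ln(R0)/T = ln(9.716667…)/2.46312… = 0.92315… → 0.923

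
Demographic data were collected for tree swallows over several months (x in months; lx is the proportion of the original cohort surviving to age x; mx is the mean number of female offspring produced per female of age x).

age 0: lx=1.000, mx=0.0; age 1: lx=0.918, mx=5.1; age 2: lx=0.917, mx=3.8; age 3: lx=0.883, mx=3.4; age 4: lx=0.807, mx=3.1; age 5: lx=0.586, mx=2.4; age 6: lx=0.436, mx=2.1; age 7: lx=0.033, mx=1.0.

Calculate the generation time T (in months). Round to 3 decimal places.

lx·mx: 0, 4.6818, 3.4846, 3.0022, 2.5017, 1.4064, 0.9156, 0.033 → R0 = 16.0253
x·lx·mx: 0, 4.6818, 6.9692, 9.0066, 10.0068, 7.032, 5.4936, 0.231 → Σ = 43.421
T = 43.421 / 16.0253 = 2.709528… → 2.710

2.710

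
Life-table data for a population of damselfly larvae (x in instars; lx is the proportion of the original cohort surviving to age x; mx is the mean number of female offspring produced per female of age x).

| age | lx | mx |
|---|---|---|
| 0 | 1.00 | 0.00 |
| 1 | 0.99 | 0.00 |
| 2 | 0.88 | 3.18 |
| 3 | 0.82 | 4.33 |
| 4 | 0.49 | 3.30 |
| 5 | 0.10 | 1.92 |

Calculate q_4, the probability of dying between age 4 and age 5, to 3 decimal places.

q_4 = (l_4 − l_5) / l_4 = (0.49 − 0.1) / 0.49
     = 0.39 / 0.49 = 0.795918… → 0.796

0.796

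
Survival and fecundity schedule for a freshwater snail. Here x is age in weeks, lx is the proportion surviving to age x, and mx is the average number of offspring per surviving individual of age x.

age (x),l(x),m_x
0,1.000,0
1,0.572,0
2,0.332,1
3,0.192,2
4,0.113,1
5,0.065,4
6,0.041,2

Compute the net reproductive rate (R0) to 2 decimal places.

lx·mx by age: 0, 0, 0.332, 0.384, 0.113, 0.26, 0.082
R0 = Σ lx·mx = 1.171 → 1.17

1.17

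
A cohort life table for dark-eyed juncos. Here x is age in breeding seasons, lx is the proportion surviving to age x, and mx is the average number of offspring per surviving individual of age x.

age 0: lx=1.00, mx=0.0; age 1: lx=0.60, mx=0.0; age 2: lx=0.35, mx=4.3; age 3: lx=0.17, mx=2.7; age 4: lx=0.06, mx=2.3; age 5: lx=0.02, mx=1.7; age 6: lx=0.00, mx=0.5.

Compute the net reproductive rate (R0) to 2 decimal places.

2.14

lx·mx by age: 0, 0, 1.505, 0.459, 0.138, 0.034, 0
R0 = Σ lx·mx = 2.136 → 2.14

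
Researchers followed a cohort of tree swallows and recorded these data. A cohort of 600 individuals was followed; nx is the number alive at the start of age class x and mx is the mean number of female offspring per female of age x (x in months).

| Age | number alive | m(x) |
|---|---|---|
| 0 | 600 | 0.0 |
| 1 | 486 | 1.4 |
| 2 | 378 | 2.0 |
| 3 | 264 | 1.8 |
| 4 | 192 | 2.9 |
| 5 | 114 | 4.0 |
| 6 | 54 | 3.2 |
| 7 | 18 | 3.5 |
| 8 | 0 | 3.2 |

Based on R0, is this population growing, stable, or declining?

lx = nx/n0 = nx/600: 1, 0.81, 0.63, 0.44, 0.32, 0.19, 0.09, 0.03, 0
R0 = Σ lx·mx = 0 + 1.134 + 1.26 + 0.792 + 0.928 + 0.76 + 0.288 + 0.105 + 0 = 5.267
R0 > 1, so the population is growing.

growing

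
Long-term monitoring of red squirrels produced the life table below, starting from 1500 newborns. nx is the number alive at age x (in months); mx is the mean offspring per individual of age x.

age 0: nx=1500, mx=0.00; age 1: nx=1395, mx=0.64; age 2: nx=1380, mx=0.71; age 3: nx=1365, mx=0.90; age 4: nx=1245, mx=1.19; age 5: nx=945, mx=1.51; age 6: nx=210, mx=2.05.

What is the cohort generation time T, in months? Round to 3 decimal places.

lx = nx/n0 = nx/1500: 1, 0.93, 0.92, 0.91, 0.83, 0.63, 0.14
lx·mx: 0, 0.5952, 0.6532, 0.819, 0.9877, 0.9513, 0.287 → R0 = 4.2934
x·lx·mx: 0, 0.5952, 1.3064, 2.457, 3.9508, 4.7565, 1.722 → Σ = 14.7879
T = 14.7879 / 4.2934 = 3.444333… → 3.444

3.444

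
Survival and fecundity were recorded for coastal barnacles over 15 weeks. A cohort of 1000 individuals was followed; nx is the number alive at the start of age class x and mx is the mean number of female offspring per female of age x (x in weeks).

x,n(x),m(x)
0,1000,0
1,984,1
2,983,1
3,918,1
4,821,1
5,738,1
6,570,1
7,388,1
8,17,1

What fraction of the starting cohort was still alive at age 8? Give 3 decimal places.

0.017

l_8 = n_8/n_0 = 17/1000 = 0.017 → 0.017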